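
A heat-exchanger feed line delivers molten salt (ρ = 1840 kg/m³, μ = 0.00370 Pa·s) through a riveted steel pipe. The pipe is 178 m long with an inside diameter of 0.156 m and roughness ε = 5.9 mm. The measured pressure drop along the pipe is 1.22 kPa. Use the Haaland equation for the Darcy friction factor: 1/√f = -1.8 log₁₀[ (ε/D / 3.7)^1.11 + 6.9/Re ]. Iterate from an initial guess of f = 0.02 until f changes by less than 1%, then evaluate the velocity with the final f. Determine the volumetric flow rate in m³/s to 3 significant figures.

Q ≈ 0.00254 m³/s

Rearranging Darcy-Weisbach: V = √(2·ΔP·D/(f·L·ρ)). With ε/D = 0.0059/0.156 = 0.0378, iterate starting from f = 0.02:
  f = 0.02 → V = √(2·1220·0.156/(0.02·178·1840)) = 0.2411 m/s; Re = ρVD/μ = 1.87e+04; f → 0.06469
  f = 0.06469 → V = 0.134 m/s; Re = 1.04e+04; f → 0.06584
  f = 0.06584 → V = 0.1329 m/s; Re = 1.031e+04; f → 0.06586
Converged (Δf/f < 1%). With the final f = 0.06586: V = √(2·1220·0.156/(0.06586·178·1840)) = 0.1328 m/s.
Q = V·A = 0.1328·(π/4·0.156²) = 0.002539 m³/s = 0.00254 m³/s.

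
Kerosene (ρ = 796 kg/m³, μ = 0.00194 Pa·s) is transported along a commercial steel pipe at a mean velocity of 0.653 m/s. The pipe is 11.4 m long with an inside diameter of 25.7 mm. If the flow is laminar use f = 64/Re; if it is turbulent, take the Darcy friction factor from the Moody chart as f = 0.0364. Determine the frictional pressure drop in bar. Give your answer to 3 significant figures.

ΔP ≈ 0.0274 bar

Reynolds number Re = ρVD/μ = 796 · 0.653 · 0.0257 / 0.00194 = 6886.
Re > 4000 → turbulent; use the Moody-chart value f = 0.0364.
Darcy-Weisbach: ΔP = f(L/D)(ρV²/2) = 0.0364·(11.4/0.0257)·(796·0.653²/2) = 0.0364·443.6·169.7 = 2740 Pa.
ΔP = 2740 Pa = 0.0274 bar.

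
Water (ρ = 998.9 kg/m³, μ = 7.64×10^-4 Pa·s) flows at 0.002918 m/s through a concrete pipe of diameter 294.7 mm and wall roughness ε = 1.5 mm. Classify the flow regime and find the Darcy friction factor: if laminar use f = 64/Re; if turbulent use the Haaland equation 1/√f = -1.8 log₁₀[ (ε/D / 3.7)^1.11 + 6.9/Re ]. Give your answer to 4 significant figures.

f ≈ 0.05692

Re = ρVD/μ = 998.9·0.002918·0.2947/0.000764 = 1124.
Re < 2300 → laminar, so f = 64/Re = 0.05692 (roughness is irrelevant in laminar flow).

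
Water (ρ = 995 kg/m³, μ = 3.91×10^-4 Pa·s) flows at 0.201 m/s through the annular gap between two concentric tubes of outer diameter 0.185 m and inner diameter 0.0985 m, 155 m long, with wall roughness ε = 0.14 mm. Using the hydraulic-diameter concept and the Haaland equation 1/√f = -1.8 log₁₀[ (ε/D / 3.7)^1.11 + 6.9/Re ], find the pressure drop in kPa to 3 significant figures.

ΔP ≈ 0.926 kPa

Hydraulic diameter D_h = 4A/P = D_o - D_i = 0.185 - 0.0985 = 0.0865 m.
Re = ρVD_h/μ = 995·0.201·0.0865/0.000391 = 4.424e+04.
ε/D_h = 0.00014/0.0865 = 0.00162; Haaland gives 1/√f = -1.8 log₁₀[0.000187+0.000156] = 6.237, so f = 0.02571.
ΔP = f(L/D_h)(ρV²/2) = 0.02571·155/0.0865·20.1 = 925.9 Pa.
ΔP = 0.926 kPa.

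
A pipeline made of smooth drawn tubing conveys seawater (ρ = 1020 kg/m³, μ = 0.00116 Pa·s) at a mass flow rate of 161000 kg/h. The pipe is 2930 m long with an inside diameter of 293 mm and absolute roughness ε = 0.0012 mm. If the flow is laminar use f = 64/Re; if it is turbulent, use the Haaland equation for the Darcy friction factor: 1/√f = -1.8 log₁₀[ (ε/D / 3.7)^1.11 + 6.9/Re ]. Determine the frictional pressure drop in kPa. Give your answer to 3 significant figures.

ΔP ≈ 34.7 kPa

ṁ = 161000 kg/h = 161000/3600 = 44.72 kg/s.
A = πD²/4 = π(0.293)²/4 = 0.06743 m²; mean velocity V = ṁ/(ρA) = 44.72/(1020 · 0.06743) = 0.6503 m/s.
Reynolds number Re = ρVD/μ = 1020 · 0.6503 · 0.293 / 0.00116 = 1.675e+05.
Re > 4000 → turbulent. Relative roughness ε/D = 1.2e-06/0.293 = 4.1e-06. Haaland: 1/√f = -1.8 log₁₀[(4.1e-06/3.7)^1.11 + 6.9/1.675e+05] = -1.8 log₁₀[2.45e-07 + 4.12e-05] = 7.889, so f = 0.01607.
Darcy-Weisbach: ΔP = f(L/D)(ρV²/2) = 0.01607·(2930/0.293)·(1020·0.6503²/2) = 0.01607·1e+04·215.7 = 3.465e+04 Pa.
ΔP = 3.465e+04 Pa = 34.7 kPa.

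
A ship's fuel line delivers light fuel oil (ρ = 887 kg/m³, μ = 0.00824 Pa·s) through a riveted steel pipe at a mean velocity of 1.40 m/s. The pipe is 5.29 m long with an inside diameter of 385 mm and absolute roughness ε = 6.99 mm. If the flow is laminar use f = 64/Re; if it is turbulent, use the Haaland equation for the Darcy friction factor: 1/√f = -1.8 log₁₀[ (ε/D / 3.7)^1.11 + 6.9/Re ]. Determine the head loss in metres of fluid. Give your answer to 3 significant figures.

Reynolds number Re = ρVD/μ = 887 · 1.4 · 0.385 / 0.00824 = 5.802e+04.
Re > 4000 → turbulent. Relative roughness ε/D = 0.00699/0.385 = 0.0182. Haaland: 1/√f = -1.8 log₁₀[(0.0182/3.7)^1.11 + 6.9/5.802e+04] = -1.8 log₁₀[0.00273 + 0.000119] = 4.58, so f = 0.04766.
Darcy-Weisbach: ΔP = f(L/D)(ρV²/2) = 0.04766·(5.29/0.385)·(887·1.4²/2) = 0.04766·13.74·869.3 = 569.3 Pa.
Head loss h_f = ΔP/(ρg) = 569.3/(887·9.81) = 0.0654 m.

h_f ≈ 0.0654 m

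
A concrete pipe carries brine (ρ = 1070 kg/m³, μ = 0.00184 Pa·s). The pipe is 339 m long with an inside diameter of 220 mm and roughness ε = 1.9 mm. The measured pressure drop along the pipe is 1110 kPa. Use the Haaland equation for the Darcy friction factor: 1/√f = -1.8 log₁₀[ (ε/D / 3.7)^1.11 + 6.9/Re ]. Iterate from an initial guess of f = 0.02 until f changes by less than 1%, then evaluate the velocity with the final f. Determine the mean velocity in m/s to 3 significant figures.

V ≈ 6.10 m/s

Rearranging Darcy-Weisbach: V = √(2·ΔP·D/(f·L·ρ)). With ε/D = 0.0019/0.22 = 0.00864, iterate starting from f = 0.02:
  f = 0.02 → V = √(2·1.11e+06·0.22/(0.02·339·1070)) = 8.205 m/s; Re = ρVD/μ = 1.05e+06; f → 0.03622
  f = 0.03622 → V = 6.097 m/s; Re = 7.8e+05; f → 0.03624
Converged (Δf/f < 1%). With the final f = 0.03624: V = √(2·1.11e+06·0.22/(0.03624·339·1070)) = 6.095 m/s.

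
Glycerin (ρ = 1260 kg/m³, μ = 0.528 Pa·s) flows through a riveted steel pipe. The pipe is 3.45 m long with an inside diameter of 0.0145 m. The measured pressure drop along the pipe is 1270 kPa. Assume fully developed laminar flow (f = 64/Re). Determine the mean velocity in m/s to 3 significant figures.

V ≈ 4.58 m/s

For laminar flow, f = 64/Re with Re = ρVD/μ, so Darcy-Weisbach reduces to ΔP = 32μLV/D². Solving for V: V = ΔP·D²/(32μL) = 1.27e+06·(0.0145)²/(32·0.528·3.45) = 4.581 m/s.
Check: Re = ρVD/μ = 1260·4.581·0.0145/0.528 = 158.5 < 2300, so the laminar assumption holds.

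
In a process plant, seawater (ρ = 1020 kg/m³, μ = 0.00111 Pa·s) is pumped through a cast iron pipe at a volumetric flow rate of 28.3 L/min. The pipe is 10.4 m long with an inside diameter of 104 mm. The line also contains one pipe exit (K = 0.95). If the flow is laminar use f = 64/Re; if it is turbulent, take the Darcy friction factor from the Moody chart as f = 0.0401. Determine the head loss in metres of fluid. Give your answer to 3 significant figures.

h_f ≈ 7.79×10^-4 m

Q = 28.3 L/min = 28.3/60000 = 0.0004717 m³/s.
Cross-sectional area A = πD²/4 = π(0.104)²/4 = 0.008495 m²; mean velocity V = Q/A = 0.0004717/0.008495 = 0.05552 m/s.
Reynolds number Re = ρVD/μ = 1020 · 0.05552 · 0.104 / 0.00111 = 5306.
Re > 4000 → turbulent; use the Moody-chart value f = 0.0401.
Total minor-loss coefficient ΣK = 1·0.95 = 0.95.
ΔP = [f·L/D + ΣK]·(ρV²/2) = [0.0401·10.4/0.104 + 0.95]·(1020·0.05552²/2) = [4.01 + 0.95]·1.572 = 7.798 Pa.
Head loss h_f = ΔP/(ρg) = 7.798/(1020·9.81) = 7.79×10^-4 m.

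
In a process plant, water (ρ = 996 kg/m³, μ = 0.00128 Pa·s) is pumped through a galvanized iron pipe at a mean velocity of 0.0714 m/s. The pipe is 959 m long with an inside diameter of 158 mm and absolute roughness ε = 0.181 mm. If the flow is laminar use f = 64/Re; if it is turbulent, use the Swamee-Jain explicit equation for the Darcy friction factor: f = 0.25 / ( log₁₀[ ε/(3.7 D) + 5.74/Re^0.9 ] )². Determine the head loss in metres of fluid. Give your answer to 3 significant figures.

h_f ≈ 0.0535 m

Reynolds number Re = ρVD/μ = 996 · 0.0714 · 0.158 / 0.00128 = 8778.
Re > 4000 → turbulent. Relative roughness ε/D = 0.000181/0.158 = 0.00115. Swamee-Jain: f = 0.25/(log₁₀[0.00115/3.7 + 5.74/8778^0.9])² = 0.25/(log₁₀[0.00031 + 0.00162])² = 0.25/(-2.714)² = 0.03393.
Darcy-Weisbach: ΔP = f(L/D)(ρV²/2) = 0.03393·(959/0.158)·(996·0.0714²/2) = 0.03393·6070·2.539 = 522.9 Pa.
Head loss h_f = ΔP/(ρg) = 522.9/(996·9.81) = 0.0535 m.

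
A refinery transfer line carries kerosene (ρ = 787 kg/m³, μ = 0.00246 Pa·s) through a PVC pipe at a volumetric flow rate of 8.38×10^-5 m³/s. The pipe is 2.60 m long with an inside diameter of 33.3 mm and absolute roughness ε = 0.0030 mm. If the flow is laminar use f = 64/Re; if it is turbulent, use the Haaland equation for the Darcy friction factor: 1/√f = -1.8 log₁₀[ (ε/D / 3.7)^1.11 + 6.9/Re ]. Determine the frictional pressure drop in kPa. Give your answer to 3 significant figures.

ΔP ≈ 0.0178 kPa

Cross-sectional area A = πD²/4 = π(0.0333)²/4 = 0.0008709 m²; mean velocity V = Q/A = 8.38e-05/0.0008709 = 0.09622 m/s.
Reynolds number Re = ρVD/μ = 787 · 0.09622 · 0.0333 / 0.00246 = 1025.
Re < 2300 → laminar flow, so f = 64/Re = 64/1025 = 0.06244 (the turbulent correlation is not needed).
Darcy-Weisbach: ΔP = f(L/D)(ρV²/2) = 0.06244·(2.6/0.0333)·(787·0.09622²/2) = 0.06244·78.08·3.643 = 17.76 Pa.
ΔP = 17.76 Pa = 0.0178 kPa.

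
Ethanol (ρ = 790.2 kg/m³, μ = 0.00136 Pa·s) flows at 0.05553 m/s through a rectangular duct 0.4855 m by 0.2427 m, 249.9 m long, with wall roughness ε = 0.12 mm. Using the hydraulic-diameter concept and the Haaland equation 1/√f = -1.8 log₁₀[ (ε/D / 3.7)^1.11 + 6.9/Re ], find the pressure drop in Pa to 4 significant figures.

Hydraulic diameter D_h = 4A/P = 4·(0.4855·0.2427)/(2·(0.4855+0.2427)) = 0.4713/1.456 = 0.3236 m.
Re = ρVD_h/μ = 790.2·0.05553·0.3236/0.00136 = 1.044e+04.
ε/D_h = 0.00012/0.3236 = 0.000371; Haaland gives 1/√f = -1.8 log₁₀[3.64e-05+0.000661] = 5.682, so f = 0.03097.
ΔP = f(L/D_h)(ρV²/2) = 0.03097·249.9/0.3236·1.218 = 29.14 Pa.

ΔP ≈ 29.14 Pa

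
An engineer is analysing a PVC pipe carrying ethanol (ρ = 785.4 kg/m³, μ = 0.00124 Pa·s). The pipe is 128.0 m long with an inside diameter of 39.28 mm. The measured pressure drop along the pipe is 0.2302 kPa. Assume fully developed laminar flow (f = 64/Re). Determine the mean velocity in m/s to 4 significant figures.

For laminar flow, f = 64/Re with Re = ρVD/μ, so Darcy-Weisbach reduces to ΔP = 32μLV/D². Solving for V: V = ΔP·D²/(32μL) = 230.2·(0.03928)²/(32·0.00124·128) = 0.06993 m/s.
Check: Re = ρVD/μ = 785.4·0.06993·0.03928/0.00124 = 1740 < 2300, so the laminar assumption holds.

V ≈ 0.06993 m/s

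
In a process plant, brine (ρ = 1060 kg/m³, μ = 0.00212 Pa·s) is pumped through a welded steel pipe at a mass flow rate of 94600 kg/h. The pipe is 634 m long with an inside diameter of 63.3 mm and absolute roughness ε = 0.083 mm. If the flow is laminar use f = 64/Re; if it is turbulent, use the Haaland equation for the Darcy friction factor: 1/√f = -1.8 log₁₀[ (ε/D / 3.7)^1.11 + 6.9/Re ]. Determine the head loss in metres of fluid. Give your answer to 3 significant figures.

ṁ = 94600 kg/h = 94600/3600 = 26.28 kg/s.
A = πD²/4 = π(0.0633)²/4 = 0.003147 m²; mean velocity V = ṁ/(ρA) = 26.28/(1060 · 0.003147) = 7.877 m/s.
Reynolds number Re = ρVD/μ = 1060 · 7.877 · 0.0633 / 0.00212 = 2.493e+05.
Re > 4000 → turbulent. Relative roughness ε/D = 8.3e-05/0.0633 = 0.00131. Haaland: 1/√f = -1.8 log₁₀[(0.00131/3.7)^1.11 + 6.9/2.493e+05] = -1.8 log₁₀[0.000148 + 2.77e-05] = 6.76, so f = 0.02188.
Darcy-Weisbach: ΔP = f(L/D)(ρV²/2) = 0.02188·(634/0.0633)·(1060·7.877²/2) = 0.02188·1.002e+04·3.289e+04 = 7.208e+06 Pa.
Head loss h_f = ΔP/(ρg) = 7.208e+06/(1060·9.81) = 693 m.

h_f ≈ 693 m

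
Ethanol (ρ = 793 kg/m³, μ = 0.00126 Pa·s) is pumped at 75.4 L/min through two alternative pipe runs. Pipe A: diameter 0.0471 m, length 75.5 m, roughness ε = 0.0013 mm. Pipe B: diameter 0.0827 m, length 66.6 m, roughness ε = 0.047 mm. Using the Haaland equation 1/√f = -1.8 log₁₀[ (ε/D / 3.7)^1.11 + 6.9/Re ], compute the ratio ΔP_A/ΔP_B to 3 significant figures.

ΔP_A/ΔP_B ≈ 16.0

Pipe A: V = Q/A = 0.001257/0.001742 = 0.7213 m/s; Re = 2.138e+04; ε/D = 2.76e-05; Haaland → f = 0.02536; ΔP_A = f(L/D)(ρV²/2) = 8386 Pa.
Pipe B: V = Q/A = 0.001257/0.005372 = 0.2339 m/s; Re = 1.218e+04; ε/D = 0.000568; Haaland → f = 0.03006; ΔP_B = f(L/D)(ρV²/2) = 525.4 Pa.
ΔP_A/ΔP_B = 8386/525.4 = 16.0.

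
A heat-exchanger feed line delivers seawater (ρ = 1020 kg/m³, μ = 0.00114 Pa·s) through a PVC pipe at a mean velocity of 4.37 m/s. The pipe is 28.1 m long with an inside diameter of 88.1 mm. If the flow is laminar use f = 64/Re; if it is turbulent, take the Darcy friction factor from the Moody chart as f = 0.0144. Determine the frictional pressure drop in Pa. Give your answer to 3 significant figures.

Reynolds number Re = ρVD/μ = 1020 · 4.37 · 0.0881 / 0.00114 = 3.445e+05.
Re > 4000 → turbulent; use the Moody-chart value f = 0.0144.
Darcy-Weisbach: ΔP = f(L/D)(ρV²/2) = 0.0144·(28.1/0.0881)·(1020·4.37²/2) = 0.0144·319·9739 = 4.473e+04 Pa.

ΔP ≈ 44700 Pa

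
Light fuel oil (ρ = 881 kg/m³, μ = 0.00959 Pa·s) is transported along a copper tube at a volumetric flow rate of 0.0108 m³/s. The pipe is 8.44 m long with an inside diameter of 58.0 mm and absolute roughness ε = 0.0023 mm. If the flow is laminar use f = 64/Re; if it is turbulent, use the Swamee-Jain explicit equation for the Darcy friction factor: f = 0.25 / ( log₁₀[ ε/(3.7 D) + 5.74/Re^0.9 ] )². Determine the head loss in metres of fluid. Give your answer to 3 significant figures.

Cross-sectional area A = πD²/4 = π(0.058)²/4 = 0.002642 m²; mean velocity V = Q/A = 0.0108/0.002642 = 4.088 m/s.
Reynolds number Re = ρVD/μ = 881 · 4.088 · 0.058 / 0.00959 = 2.178e+04.
Re > 4000 → turbulent. Relative roughness ε/D = 2.3e-06/0.058 = 3.97e-05. Swamee-Jain: f = 0.25/(log₁₀[3.97e-05/3.7 + 5.74/2.178e+04^0.9])² = 0.25/(log₁₀[1.07e-05 + 0.000716])² = 0.25/(-3.139)² = 0.02537.
Darcy-Weisbach: ΔP = f(L/D)(ρV²/2) = 0.02537·(8.44/0.058)·(881·4.088²/2) = 0.02537·145.5·7360 = 2.718e+04 Pa.
Head loss h_f = ΔP/(ρg) = 2.718e+04/(881·9.81) = 3.14 m.

h_f ≈ 3.14 m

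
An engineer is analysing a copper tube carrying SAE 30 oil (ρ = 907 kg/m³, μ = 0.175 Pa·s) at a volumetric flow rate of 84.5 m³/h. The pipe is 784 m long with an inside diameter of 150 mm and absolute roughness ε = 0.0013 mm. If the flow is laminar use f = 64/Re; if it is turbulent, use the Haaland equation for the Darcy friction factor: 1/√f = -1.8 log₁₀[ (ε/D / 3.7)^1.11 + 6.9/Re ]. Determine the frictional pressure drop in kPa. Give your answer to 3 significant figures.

ΔP ≈ 259 kPa

Q = 84.5 m³/h = 84.5/3600 = 0.02347 m³/s.
Cross-sectional area A = πD²/4 = π(0.15)²/4 = 0.01767 m²; mean velocity V = Q/A = 0.02347/0.01767 = 1.328 m/s.
Reynolds number Re = ρVD/μ = 907 · 1.328 · 0.15 / 0.175 = 1033.
Re < 2300 → laminar flow, so f = 64/Re = 64/1033 = 0.06198 (the turbulent correlation is not needed).
Darcy-Weisbach: ΔP = f(L/D)(ρV²/2) = 0.06198·(784/0.15)·(907·1.328²/2) = 0.06198·5227·800.1 = 2.592e+05 Pa.
ΔP = 2.592e+05 Pa = 259 kPa.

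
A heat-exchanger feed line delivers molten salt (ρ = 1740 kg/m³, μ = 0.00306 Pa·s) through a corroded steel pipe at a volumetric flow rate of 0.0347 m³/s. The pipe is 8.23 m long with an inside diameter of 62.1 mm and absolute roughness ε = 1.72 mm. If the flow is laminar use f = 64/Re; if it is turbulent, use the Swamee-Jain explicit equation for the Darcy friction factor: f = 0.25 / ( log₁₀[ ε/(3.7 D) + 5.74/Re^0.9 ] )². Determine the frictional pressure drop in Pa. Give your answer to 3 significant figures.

Cross-sectional area A = πD²/4 = π(0.0621)²/4 = 0.003029 m²; mean velocity V = Q/A = 0.0347/0.003029 = 11.46 m/s.
Reynolds number Re = ρVD/μ = 1740 · 11.46 · 0.0621 / 0.00306 = 4.046e+05.
Re > 4000 → turbulent. Relative roughness ε/D = 0.00172/0.0621 = 0.0277. Swamee-Jain: f = 0.25/(log₁₀[0.0277/3.7 + 5.74/4.046e+05^0.9])² = 0.25/(log₁₀[0.00749 + 5.16e-05])² = 0.25/(-2.123)² = 0.05548.
Darcy-Weisbach: ΔP = f(L/D)(ρV²/2) = 0.05548·(8.23/0.0621)·(1740·11.46²/2) = 0.05548·132.5·1.142e+05 = 8.396e+05 Pa.

ΔP ≈ 840000 Pa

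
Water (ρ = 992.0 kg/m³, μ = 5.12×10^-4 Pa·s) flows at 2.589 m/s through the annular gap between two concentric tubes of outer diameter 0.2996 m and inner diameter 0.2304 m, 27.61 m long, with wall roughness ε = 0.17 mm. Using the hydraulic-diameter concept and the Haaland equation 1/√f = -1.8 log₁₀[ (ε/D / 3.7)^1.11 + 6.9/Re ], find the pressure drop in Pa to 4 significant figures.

Hydraulic diameter D_h = 4A/P = D_o - D_i = 0.2996 - 0.2304 = 0.0692 m.
Re = ρVD_h/μ = 992·2.589·0.0692/0.000512 = 3.471e+05.
ε/D_h = 0.00017/0.0692 = 0.00246; Haaland gives 1/√f = -1.8 log₁₀[0.000297+1.99e-05] = 6.299, so f = 0.02521.
ΔP = f(L/D_h)(ρV²/2) = 0.02521·27.61/0.0692·3325 = 3.344e+04 Pa.

ΔP ≈ 33440 Pa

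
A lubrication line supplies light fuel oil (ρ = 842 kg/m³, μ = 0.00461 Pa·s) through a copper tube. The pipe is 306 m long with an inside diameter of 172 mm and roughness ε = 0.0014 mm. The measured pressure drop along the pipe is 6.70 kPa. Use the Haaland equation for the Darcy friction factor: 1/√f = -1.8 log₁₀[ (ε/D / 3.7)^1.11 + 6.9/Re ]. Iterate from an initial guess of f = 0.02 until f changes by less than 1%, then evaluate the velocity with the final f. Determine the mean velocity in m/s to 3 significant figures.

V ≈ 0.583 m/s

Rearranging Darcy-Weisbach: V = √(2·ΔP·D/(f·L·ρ)). With ε/D = 1.4e-06/0.172 = 8.14e-06, iterate starting from f = 0.02:
  f = 0.02 → V = √(2·6700·0.172/(0.02·306·842)) = 0.6688 m/s; Re = ρVD/μ = 2.101e+04; f → 0.02544
  f = 0.02544 → V = 0.5929 m/s; Re = 1.863e+04; f → 0.02622
  f = 0.02622 → V = 0.5841 m/s; Re = 1.835e+04; f → 0.02632
Converged (Δf/f < 1%). With the final f = 0.02632: V = √(2·6700·0.172/(0.02632·306·842)) = 0.5829 m/s.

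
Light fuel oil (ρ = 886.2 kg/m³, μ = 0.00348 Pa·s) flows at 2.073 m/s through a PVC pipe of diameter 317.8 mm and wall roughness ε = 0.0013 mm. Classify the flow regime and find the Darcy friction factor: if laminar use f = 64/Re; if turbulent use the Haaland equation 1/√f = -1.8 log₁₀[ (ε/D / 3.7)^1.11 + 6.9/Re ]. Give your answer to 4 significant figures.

f ≈ 0.01606

Re = ρVD/μ = 886.2·2.073·0.3178/0.00348 = 1.678e+05.
Re > 4000 → turbulent. ε/D = 1.3e-06/0.3178 = 4.09e-06; Haaland: 1/√f = -1.8 log₁₀[2.45e-07 + 4.11e-05] = 7.89, so f = 0.01606.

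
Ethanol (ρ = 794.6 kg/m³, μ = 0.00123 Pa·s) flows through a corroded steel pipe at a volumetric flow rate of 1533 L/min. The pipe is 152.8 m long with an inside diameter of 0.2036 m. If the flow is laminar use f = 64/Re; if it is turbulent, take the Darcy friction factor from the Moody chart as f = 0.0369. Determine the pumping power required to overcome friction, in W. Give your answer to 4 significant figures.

P ≈ 173.1 W

Q = 1533 L/min = 1533/60000 = 0.02555 m³/s.
Cross-sectional area A = πD²/4 = π(0.2036)²/4 = 0.03256 m²; mean velocity V = Q/A = 0.02555/0.03256 = 0.7848 m/s.
Reynolds number Re = ρVD/μ = 794.6 · 0.7848 · 0.2036 / 0.00123 = 1.032e+05.
Re > 4000 → turbulent; use the Moody-chart value f = 0.0369.
Darcy-Weisbach: ΔP = f(L/D)(ρV²/2) = 0.0369·(152.8/0.2036)·(794.6·0.7848²/2) = 0.0369·750.5·244.7 = 6776 Pa.
Pumping power P = QΔP = 0.02555·6776 = 173.13 W = 173.1 W.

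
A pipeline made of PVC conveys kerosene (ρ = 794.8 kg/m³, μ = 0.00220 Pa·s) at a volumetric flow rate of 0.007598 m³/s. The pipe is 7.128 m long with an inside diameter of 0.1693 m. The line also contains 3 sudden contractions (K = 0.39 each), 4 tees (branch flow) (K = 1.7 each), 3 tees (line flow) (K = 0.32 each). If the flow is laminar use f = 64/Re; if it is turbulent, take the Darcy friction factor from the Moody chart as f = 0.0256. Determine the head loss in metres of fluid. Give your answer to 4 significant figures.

Cross-sectional area A = πD²/4 = π(0.1693)²/4 = 0.02251 m²; mean velocity V = Q/A = 0.007598/0.02251 = 0.3375 m/s.
Reynolds number Re = ρVD/μ = 794.8 · 0.3375 · 0.1693 / 0.0022 = 2.064e+04.
Re > 4000 → turbulent; use the Moody-chart value f = 0.0256.
Total minor-loss coefficient ΣK = 3·0.39 + 4·1.7 + 3·0.32 = 8.93.
ΔP = [f·L/D + ΣK]·(ρV²/2) = [0.0256·7.128/0.1693 + 8.93]·(794.8·0.3375²/2) = [1.078 + 8.93]·45.27 = 453.1 Pa.
Head loss h_f = ΔP/(ρg) = 453.1/(794.8·9.81) = 0.05811 m.

h_f ≈ 0.05811 m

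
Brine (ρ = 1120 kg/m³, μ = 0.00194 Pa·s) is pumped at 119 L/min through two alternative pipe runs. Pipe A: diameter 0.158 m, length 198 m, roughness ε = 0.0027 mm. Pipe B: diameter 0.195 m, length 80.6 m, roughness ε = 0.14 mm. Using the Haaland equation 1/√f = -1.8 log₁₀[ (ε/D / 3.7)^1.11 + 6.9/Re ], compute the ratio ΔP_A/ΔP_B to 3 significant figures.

Pipe A: V = Q/A = 0.001983/0.01961 = 0.1012 m/s; Re = 9227; ε/D = 1.71e-05; Haaland → f = 0.03159; ΔP_A = f(L/D)(ρV²/2) = 226.9 Pa.
Pipe B: V = Q/A = 0.001983/0.02986 = 0.06641 m/s; Re = 7476; ε/D = 0.000718; Haaland → f = 0.03428; ΔP_B = f(L/D)(ρV²/2) = 35 Pa.
ΔP_A/ΔP_B = 226.9/35 = 6.48.

ΔP_A/ΔP_B ≈ 6.48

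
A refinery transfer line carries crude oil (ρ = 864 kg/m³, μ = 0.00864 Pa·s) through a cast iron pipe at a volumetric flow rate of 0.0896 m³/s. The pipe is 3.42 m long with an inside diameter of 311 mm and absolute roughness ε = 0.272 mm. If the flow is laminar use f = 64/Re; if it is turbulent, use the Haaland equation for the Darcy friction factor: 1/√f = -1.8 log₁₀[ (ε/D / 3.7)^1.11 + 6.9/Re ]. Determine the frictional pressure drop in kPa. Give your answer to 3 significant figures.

Cross-sectional area A = πD²/4 = π(0.311)²/4 = 0.07596 m²; mean velocity V = Q/A = 0.0896/0.07596 = 1.179 m/s.
Reynolds number Re = ρVD/μ = 864 · 1.179 · 0.311 / 0.00864 = 3.668e+04.
Re > 4000 → turbulent. Relative roughness ε/D = 0.000272/0.311 = 0.000875. Haaland: 1/√f = -1.8 log₁₀[(0.000875/3.7)^1.11 + 6.9/3.668e+04] = -1.8 log₁₀[9.43e-05 + 0.000188] = 6.388, so f = 0.0245.
Darcy-Weisbach: ΔP = f(L/D)(ρV²/2) = 0.0245·(3.42/0.311)·(864·1.179²/2) = 0.0245·11·601 = 161.9 Pa.
ΔP = 161.9 Pa = 0.162 kPa.

ΔP ≈ 0.162 kPa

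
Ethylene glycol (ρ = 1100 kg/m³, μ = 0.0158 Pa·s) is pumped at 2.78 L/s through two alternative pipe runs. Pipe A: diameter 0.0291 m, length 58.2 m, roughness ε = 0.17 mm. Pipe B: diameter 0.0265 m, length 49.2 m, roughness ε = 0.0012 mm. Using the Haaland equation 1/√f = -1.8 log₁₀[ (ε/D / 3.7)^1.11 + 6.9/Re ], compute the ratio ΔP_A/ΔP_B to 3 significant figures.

Pipe A: V = Q/A = 0.00278/0.0006651 = 4.18 m/s; Re = 8468; ε/D = 0.00584; Haaland → f = 0.03942; ΔP_A = f(L/D)(ρV²/2) = 7.576e+05 Pa.
Pipe B: V = Q/A = 0.00278/0.0005515 = 5.04 m/s; Re = 9299; ε/D = 4.53e-05; Haaland → f = 0.03155; ΔP_B = f(L/D)(ρV²/2) = 8.186e+05 Pa.
ΔP_A/ΔP_B = 7.576e+05/8.186e+05 = 0.925.

ΔP_A/ΔP_B ≈ 0.925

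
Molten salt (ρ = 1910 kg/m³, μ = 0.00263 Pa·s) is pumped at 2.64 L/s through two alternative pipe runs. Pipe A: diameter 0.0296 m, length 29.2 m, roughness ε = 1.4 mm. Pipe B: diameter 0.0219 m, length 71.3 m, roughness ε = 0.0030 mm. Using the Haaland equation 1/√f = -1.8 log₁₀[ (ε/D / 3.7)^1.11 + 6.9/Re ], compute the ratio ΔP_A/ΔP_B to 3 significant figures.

ΔP_A/ΔP_B ≈ 0.352

Pipe A: V = Q/A = 0.00264/0.0006881 = 3.836 m/s; Re = 8.247e+04; ε/D = 0.0473; Haaland → f = 0.07018; ΔP_A = f(L/D)(ρV²/2) = 9.732e+05 Pa.
Pipe B: V = Q/A = 0.00264/0.0003767 = 7.009 m/s; Re = 1.115e+05; ε/D = 0.000137; Haaland → f = 0.01809; ΔP_B = f(L/D)(ρV²/2) = 2.762e+06 Pa.
ΔP_A/ΔP_B = 9.732e+05/2.762e+06 = 0.352.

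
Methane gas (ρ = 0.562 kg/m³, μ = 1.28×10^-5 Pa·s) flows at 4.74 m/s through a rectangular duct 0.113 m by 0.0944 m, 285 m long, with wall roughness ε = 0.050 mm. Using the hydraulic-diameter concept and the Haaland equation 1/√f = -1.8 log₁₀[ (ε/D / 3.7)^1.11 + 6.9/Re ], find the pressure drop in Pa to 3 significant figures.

ΔP ≈ 459 Pa

Hydraulic diameter D_h = 4A/P = 4·(0.113·0.0944)/(2·(0.113+0.0944)) = 0.04267/0.4148 = 0.1029 m.
Re = ρVD_h/μ = 0.562·4.74·0.1029/1.28e-05 = 2.141e+04.
ε/D_h = 5e-05/0.1029 = 0.000486; Haaland gives 1/√f = -1.8 log₁₀[4.92e-05+0.000322] = 6.174, so f = 0.02623.
ΔP = f(L/D_h)(ρV²/2) = 0.02623·285/0.1029·6.313 = 458.9 Pa.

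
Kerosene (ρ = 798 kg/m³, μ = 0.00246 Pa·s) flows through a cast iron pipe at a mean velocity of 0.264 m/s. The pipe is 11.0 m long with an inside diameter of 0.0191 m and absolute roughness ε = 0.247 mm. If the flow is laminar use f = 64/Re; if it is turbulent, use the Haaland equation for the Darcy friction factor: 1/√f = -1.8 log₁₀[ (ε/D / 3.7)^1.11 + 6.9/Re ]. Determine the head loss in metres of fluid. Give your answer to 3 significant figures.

Reynolds number Re = ρVD/μ = 798 · 0.264 · 0.0191 / 0.00246 = 1636.
Re < 2300 → laminar flow, so f = 64/Re = 64/1636 = 0.03913 (the turbulent correlation is not needed).
Darcy-Weisbach: ΔP = f(L/D)(ρV²/2) = 0.03913·(11/0.0191)·(798·0.264²/2) = 0.03913·575.9·27.81 = 626.6 Pa.
Head loss h_f = ΔP/(ρg) = 626.6/(798·9.81) = 0.0800 m.

h_f ≈ 0.0800 m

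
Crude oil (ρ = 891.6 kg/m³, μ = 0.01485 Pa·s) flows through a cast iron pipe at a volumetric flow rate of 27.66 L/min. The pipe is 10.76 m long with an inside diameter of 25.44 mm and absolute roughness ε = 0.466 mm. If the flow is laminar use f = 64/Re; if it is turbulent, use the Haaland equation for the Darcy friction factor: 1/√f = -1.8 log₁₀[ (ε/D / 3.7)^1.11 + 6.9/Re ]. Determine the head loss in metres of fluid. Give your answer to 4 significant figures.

h_f ≈ 0.8192 m

Q = 27.66 L/min = 27.66/60000 = 0.000461 m³/s.
Cross-sectional area A = πD²/4 = π(0.02544)²/4 = 0.0005083 m²; mean velocity V = Q/A = 0.000461/0.0005083 = 0.9069 m/s.
Reynolds number Re = ρVD/μ = 891.6 · 0.9069 · 0.02544 / 0.0149 = 1385.
Re < 2300 → laminar flow, so f = 64/Re = 64/1385 = 0.0462 (the turbulent correlation is not needed).
Darcy-Weisbach: ΔP = f(L/D)(ρV²/2) = 0.0462·(10.76/0.02544)·(891.6·0.9069²/2) = 0.0462·423·366.7 = 7165 Pa.
Head loss h_f = ΔP/(ρg) = 7165/(891.6·9.81) = 0.8192 m.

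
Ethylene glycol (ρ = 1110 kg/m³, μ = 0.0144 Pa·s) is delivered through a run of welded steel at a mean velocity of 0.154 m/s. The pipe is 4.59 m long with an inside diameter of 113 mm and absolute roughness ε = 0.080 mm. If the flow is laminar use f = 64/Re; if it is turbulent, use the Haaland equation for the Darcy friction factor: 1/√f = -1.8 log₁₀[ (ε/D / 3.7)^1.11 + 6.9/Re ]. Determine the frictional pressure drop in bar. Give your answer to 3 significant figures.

ΔP ≈ 2.55×10^-4 bar

Reynolds number Re = ρVD/μ = 1110 · 0.154 · 0.113 / 0.0144 = 1341.
Re < 2300 → laminar flow, so f = 64/Re = 64/1341 = 0.04771 (the turbulent correlation is not needed).
Darcy-Weisbach: ΔP = f(L/D)(ρV²/2) = 0.04771·(4.59/0.113)·(1110·0.154²/2) = 0.04771·40.62·13.16 = 25.51 Pa.
ΔP = 25.51 Pa = 2.55×10^-4 bar.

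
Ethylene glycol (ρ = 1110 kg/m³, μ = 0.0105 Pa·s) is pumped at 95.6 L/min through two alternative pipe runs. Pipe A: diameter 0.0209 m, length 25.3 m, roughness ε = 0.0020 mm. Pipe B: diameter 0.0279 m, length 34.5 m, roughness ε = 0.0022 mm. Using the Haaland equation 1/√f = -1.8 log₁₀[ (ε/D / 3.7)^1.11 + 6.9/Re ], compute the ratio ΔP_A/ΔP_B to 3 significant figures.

ΔP_A/ΔP_B ≈ 2.87

Pipe A: V = Q/A = 0.001593/0.0003431 = 4.644 m/s; Re = 1.026e+04; ε/D = 9.57e-05; Haaland → f = 0.03077; ΔP_A = f(L/D)(ρV²/2) = 4.459e+05 Pa.
Pipe B: V = Q/A = 0.001593/0.0006114 = 2.606 m/s; Re = 7687; ε/D = 7.89e-05; Haaland → f = 0.03331; ΔP_B = f(L/D)(ρV²/2) = 1.553e+05 Pa.
ΔP_A/ΔP_B = 4.459e+05/1.553e+05 = 2.87.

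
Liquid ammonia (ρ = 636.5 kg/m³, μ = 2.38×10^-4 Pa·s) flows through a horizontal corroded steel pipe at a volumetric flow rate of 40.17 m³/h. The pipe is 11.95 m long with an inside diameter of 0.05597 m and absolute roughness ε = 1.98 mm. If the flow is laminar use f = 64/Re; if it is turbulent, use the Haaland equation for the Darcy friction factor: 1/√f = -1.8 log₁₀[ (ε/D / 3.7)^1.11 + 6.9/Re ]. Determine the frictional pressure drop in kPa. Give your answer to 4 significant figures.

Q = 40.17 m³/h = 40.17/3600 = 0.01116 m³/s.
Cross-sectional area A = πD²/4 = π(0.05597)²/4 = 0.00246 m²; mean velocity V = Q/A = 0.01116/0.00246 = 4.535 m/s.
Reynolds number Re = ρVD/μ = 636.5 · 4.535 · 0.05597 / 0.000238 = 6.789e+05.
Re > 4000 → turbulent. Relative roughness ε/D = 0.00198/0.05597 = 0.0354. Haaland: 1/√f = -1.8 log₁₀[(0.0354/3.7)^1.11 + 6.9/6.789e+05] = -1.8 log₁₀[0.00573 + 1.02e-05] = 4.034, so f = 0.06146.
Darcy-Weisbach: ΔP = f(L/D)(ρV²/2) = 0.06146·(11.95/0.05597)·(636.5·4.535²/2) = 0.06146·213.5·6546 = 8.59e+04 Pa.
ΔP = 8.59e+04 Pa = 85.90 kPa.

ΔP ≈ 85.90 kPa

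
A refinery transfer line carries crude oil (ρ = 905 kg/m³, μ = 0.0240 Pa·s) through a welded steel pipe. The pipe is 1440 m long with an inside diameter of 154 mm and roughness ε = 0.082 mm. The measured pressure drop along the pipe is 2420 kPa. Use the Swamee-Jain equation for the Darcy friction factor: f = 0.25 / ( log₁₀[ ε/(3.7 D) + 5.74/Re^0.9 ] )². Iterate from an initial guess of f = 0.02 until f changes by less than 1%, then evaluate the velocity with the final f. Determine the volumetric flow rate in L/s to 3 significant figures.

Q ≈ 88.5 L/s

Rearranging Darcy-Weisbach: V = √(2·ΔP·D/(f·L·ρ)). With ε/D = 8.2e-05/0.154 = 0.000532, iterate starting from f = 0.02:
  f = 0.02 → V = √(2·2.42e+06·0.154/(0.02·1440·905)) = 5.348 m/s; Re = ρVD/μ = 3.105e+04; f → 0.02475
  f = 0.02475 → V = 4.807 m/s; Re = 2.791e+04; f → 0.02528
  f = 0.02528 → V = 4.757 m/s; Re = 2.762e+04; f → 0.02533
Converged (Δf/f < 1%). With the final f = 0.02533: V = √(2·2.42e+06·0.154/(0.02533·1440·905)) = 4.752 m/s.
Q = V·A = 4.752·(π/4·0.154²) = 0.08851 m³/s = 88.5 L/s.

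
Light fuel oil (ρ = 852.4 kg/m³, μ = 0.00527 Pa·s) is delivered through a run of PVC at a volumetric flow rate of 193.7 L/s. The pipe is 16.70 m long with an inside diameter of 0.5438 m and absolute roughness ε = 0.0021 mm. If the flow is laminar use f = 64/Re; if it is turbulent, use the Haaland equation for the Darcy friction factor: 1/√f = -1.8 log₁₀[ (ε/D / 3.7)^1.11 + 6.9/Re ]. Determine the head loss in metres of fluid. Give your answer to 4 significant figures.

h_f ≈ 0.02074 m

Q = 193.7 L/s = 193.7/1000 = 0.1937 m³/s.
Cross-sectional area A = πD²/4 = π(0.5438)²/4 = 0.2323 m²; mean velocity V = Q/A = 0.1937/0.2323 = 0.834 m/s.
Reynolds number Re = ρVD/μ = 852.4 · 0.834 · 0.5438 / 0.00527 = 7.336e+04.
Re > 4000 → turbulent. Relative roughness ε/D = 2.1e-06/0.5438 = 3.86e-06. Haaland: 1/√f = -1.8 log₁₀[(3.86e-06/3.7)^1.11 + 6.9/7.336e+04] = -1.8 log₁₀[2.29e-07 + 9.41e-05] = 7.246, so f = 0.01905.
Darcy-Weisbach: ΔP = f(L/D)(ρV²/2) = 0.01905·(16.7/0.5438)·(852.4·0.834²/2) = 0.01905·30.71·296.4 = 173.4 Pa.
Head loss h_f = ΔP/(ρg) = 173.4/(852.4·9.81) = 0.02074 m.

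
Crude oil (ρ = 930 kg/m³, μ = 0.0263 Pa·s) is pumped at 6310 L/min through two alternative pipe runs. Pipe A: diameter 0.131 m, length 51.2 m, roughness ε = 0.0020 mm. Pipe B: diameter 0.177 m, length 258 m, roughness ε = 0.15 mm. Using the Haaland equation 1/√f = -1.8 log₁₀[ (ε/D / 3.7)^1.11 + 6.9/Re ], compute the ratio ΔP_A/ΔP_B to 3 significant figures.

Pipe A: V = Q/A = 0.1052/0.01348 = 7.803 m/s; Re = 3.614e+04; ε/D = 1.53e-05; Haaland → f = 0.02234; ΔP_A = f(L/D)(ρV²/2) = 2.472e+05 Pa.
Pipe B: V = Q/A = 0.1052/0.02461 = 4.274 m/s; Re = 2.675e+04; ε/D = 0.000847; Haaland → f = 0.02582; ΔP_B = f(L/D)(ρV²/2) = 3.197e+05 Pa.
ΔP_A/ΔP_B = 2.472e+05/3.197e+05 = 0.773.

ΔP_A/ΔP_B ≈ 0.773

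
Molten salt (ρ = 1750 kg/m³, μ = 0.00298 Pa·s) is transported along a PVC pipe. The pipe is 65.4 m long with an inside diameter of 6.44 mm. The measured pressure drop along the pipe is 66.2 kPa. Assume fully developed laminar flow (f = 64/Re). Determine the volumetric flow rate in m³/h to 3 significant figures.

For laminar flow, f = 64/Re with Re = ρVD/μ, so Darcy-Weisbach reduces to ΔP = 32μLV/D². Solving for V: V = ΔP·D²/(32μL) = 6.62e+04·(0.00644)²/(32·0.00298·65.4) = 0.4402 m/s.
Check: Re = ρVD/μ = 1750·0.4402·0.00644/0.00298 = 1665 < 2300, so the laminar assumption holds.
Q = V·A = 0.4402·(π/4·0.00644²) = 1.434e-05 m³/s = 0.0516 m³/h.

Q ≈ 0.0516 m³/h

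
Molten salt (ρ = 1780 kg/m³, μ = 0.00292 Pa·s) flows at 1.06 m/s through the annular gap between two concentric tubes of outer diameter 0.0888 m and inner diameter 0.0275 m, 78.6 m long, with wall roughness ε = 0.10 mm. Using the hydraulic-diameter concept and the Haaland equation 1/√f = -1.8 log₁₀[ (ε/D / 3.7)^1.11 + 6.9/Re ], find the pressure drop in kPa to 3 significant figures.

ΔP ≈ 33.4 kPa

Hydraulic diameter D_h = 4A/P = D_o - D_i = 0.0888 - 0.0275 = 0.0613 m.
Re = ρVD_h/μ = 1780·1.06·0.0613/0.00292 = 3.961e+04.
ε/D_h = 0.0001/0.0613 = 0.00163; Haaland gives 1/√f = -1.8 log₁₀[0.000188+0.000174] = 6.193, so f = 0.02607.
ΔP = f(L/D_h)(ρV²/2) = 0.02607·78.6/0.0613·1000 = 3.343e+04 Pa.
ΔP = 33.4 kPa.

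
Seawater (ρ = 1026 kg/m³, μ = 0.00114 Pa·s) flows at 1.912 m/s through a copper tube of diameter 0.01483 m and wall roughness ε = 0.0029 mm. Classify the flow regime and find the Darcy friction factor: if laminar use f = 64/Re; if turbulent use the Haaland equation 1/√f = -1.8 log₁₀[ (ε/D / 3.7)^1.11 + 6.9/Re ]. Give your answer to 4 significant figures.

Re = ρVD/μ = 1026·1.912·0.01483/0.00114 = 2.552e+04.
Re > 4000 → turbulent. ε/D = 2.9e-06/0.01483 = 0.000196; Haaland: 1/√f = -1.8 log₁₀[1.79e-05 + 0.00027] = 6.372, so f = 0.02463.

f ≈ 0.02463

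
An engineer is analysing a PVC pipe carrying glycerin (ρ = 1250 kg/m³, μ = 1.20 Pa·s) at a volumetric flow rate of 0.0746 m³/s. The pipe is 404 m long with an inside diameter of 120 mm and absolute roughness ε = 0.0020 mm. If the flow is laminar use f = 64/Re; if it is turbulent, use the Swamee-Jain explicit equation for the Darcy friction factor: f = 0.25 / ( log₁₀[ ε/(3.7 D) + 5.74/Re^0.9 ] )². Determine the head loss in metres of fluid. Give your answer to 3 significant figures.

h_f ≈ 580 m

Cross-sectional area A = πD²/4 = π(0.12)²/4 = 0.01131 m²; mean velocity V = Q/A = 0.0746/0.01131 = 6.596 m/s.
Reynolds number Re = ρVD/μ = 1250 · 6.596 · 0.12 / 1.2 = 824.5.
Re < 2300 → laminar flow, so f = 64/Re = 64/824.5 = 0.07762 (the turbulent correlation is not needed).
Darcy-Weisbach: ΔP = f(L/D)(ρV²/2) = 0.07762·(404/0.12)·(1250·6.596²/2) = 0.07762·3367·2.719e+04 = 7.106e+06 Pa.
Head loss h_f = ΔP/(ρg) = 7.106e+06/(1250·9.81) = 580 m.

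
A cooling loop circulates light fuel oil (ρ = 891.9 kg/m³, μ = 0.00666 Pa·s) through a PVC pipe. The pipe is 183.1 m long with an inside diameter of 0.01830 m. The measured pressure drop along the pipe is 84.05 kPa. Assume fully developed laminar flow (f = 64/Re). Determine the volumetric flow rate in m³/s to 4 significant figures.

For laminar flow, f = 64/Re with Re = ρVD/μ, so Darcy-Weisbach reduces to ΔP = 32μLV/D². Solving for V: V = ΔP·D²/(32μL) = 8.405e+04·(0.0183)²/(32·0.00666·183.1) = 0.7213 m/s.
Check: Re = ρVD/μ = 891.9·0.7213·0.0183/0.00666 = 1768 < 2300, so the laminar assumption holds.
Q = V·A = 0.7213·(π/4·0.0183²) = 0.0001897 m³/s = 1.897×10^-4 m³/s.

Q ≈ 1.897×10^-4 m³/s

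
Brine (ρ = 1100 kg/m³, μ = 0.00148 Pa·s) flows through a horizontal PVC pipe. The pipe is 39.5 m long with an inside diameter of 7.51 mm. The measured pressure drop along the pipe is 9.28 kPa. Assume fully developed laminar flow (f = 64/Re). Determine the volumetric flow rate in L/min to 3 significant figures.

Q ≈ 0.744 L/min

For laminar flow, f = 64/Re with Re = ρVD/μ, so Darcy-Weisbach reduces to ΔP = 32μLV/D². Solving for V: V = ΔP·D²/(32μL) = 9280·(0.00751)²/(32·0.00148·39.5) = 0.2798 m/s.
Check: Re = ρVD/μ = 1100·0.2798·0.00751/0.00148 = 1562 < 2300, so the laminar assumption holds.
Q = V·A = 0.2798·(π/4·0.00751²) = 1.239e-05 m³/s = 0.744 L/min.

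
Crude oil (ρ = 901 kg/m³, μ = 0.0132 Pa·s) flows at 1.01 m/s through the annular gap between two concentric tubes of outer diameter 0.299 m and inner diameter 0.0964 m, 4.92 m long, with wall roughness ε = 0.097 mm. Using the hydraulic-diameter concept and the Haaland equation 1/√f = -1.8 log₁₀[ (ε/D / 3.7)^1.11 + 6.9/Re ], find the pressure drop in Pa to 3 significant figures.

ΔP ≈ 323 Pa

Hydraulic diameter D_h = 4A/P = D_o - D_i = 0.299 - 0.0964 = 0.2026 m.
Re = ρVD_h/μ = 901·1.01·0.2026/0.0132 = 1.397e+04.
ε/D_h = 9.7e-05/0.2026 = 0.000479; Haaland gives 1/√f = -1.8 log₁₀[4.83e-05+0.000494] = 5.878, so f = 0.02894.
ΔP = f(L/D_h)(ρV²/2) = 0.02894·4.92/0.2026·459.6 = 323 Pa.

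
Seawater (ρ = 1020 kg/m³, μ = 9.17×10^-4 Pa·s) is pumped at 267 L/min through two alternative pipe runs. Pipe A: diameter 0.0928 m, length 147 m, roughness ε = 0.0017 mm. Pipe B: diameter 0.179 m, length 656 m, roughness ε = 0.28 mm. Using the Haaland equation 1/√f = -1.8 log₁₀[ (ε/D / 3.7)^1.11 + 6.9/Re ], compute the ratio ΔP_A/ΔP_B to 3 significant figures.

Pipe A: V = Q/A = 0.00445/0.006764 = 0.6579 m/s; Re = 6.791e+04; ε/D = 1.83e-05; Haaland → f = 0.01941; ΔP_A = f(L/D)(ρV²/2) = 6788 Pa.
Pipe B: V = Q/A = 0.00445/0.02516 = 0.1768 m/s; Re = 3.521e+04; ε/D = 0.00156; Haaland → f = 0.02631; ΔP_B = f(L/D)(ρV²/2) = 1538 Pa.
ΔP_A/ΔP_B = 6788/1538 = 4.41.

ΔP_A/ΔP_B ≈ 4.41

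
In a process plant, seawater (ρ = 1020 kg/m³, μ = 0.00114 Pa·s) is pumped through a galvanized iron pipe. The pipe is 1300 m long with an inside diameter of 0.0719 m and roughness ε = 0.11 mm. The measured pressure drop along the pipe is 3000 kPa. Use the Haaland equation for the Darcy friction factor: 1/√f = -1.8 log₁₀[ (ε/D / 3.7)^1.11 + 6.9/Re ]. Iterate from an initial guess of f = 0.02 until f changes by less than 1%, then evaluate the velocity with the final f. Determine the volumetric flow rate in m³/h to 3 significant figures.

Rearranging Darcy-Weisbach: V = √(2·ΔP·D/(f·L·ρ)). With ε/D = 0.00011/0.0719 = 0.00153, iterate starting from f = 0.02:
  f = 0.02 → V = √(2·3e+06·0.0719/(0.02·1300·1020)) = 4.033 m/s; Re = ρVD/μ = 2.595e+05; f → 0.02261
  f = 0.02261 → V = 3.793 m/s; Re = 2.44e+05; f → 0.02266
Converged (Δf/f < 1%). With the final f = 0.02266: V = √(2·3e+06·0.0719/(0.02266·1300·1020)) = 3.789 m/s.
Q = V·A = 3.789·(π/4·0.0719²) = 0.01539 m³/s = 55.4 m³/h.

Q ≈ 55.4 m³/h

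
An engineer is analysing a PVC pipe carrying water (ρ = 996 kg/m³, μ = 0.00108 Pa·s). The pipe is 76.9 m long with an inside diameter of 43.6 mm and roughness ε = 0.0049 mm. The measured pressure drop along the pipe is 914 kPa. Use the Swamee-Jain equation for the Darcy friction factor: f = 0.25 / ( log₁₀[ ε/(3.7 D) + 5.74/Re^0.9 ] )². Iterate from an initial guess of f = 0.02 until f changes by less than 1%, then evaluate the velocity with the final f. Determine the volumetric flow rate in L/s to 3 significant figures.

Q ≈ 12.3 L/s

Rearranging Darcy-Weisbach: V = √(2·ΔP·D/(f·L·ρ)). With ε/D = 4.9e-06/0.0436 = 0.000112, iterate starting from f = 0.02:
  f = 0.02 → V = √(2·9.14e+05·0.0436/(0.02·76.9·996)) = 7.213 m/s; Re = ρVD/μ = 2.9e+05; f → 0.01562
  f = 0.01562 → V = 8.161 m/s; Re = 3.281e+05; f → 0.01537
  f = 0.01537 → V = 8.228 m/s; Re = 3.308e+05; f → 0.01535
Converged (Δf/f < 1%). With the final f = 0.01535: V = √(2·9.14e+05·0.0436/(0.01535·76.9·996)) = 8.233 m/s.
Q = V·A = 8.233·(π/4·0.0436²) = 0.01229 m³/s = 12.3 L/s.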